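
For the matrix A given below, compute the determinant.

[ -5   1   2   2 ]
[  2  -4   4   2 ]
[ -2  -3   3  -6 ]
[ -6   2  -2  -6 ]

Expand along row 1:
  + (-5) · M_11   where M_11 = det([-4 4 2; -3 3 -6; 2 -2 -6]) = 0
  − (1) · M_12   where M_12 = det([2 4 2; -2 3 -6; -6 -2 -6]) = 80
  + (2) · M_13   where M_13 = det([2 -4 2; -2 -3 -6; -6 2 -6]) = -80
  − (2) · M_14   where M_14 = det([2 -4 4; -2 -3 3; -6 2 -2]) = 0
det = (+1)·(-5)·(0) + (-1)·(1)·(80) + (+1)·(2)·(-80) + (-1)·(2)·(0) = -240

The determinant is -240.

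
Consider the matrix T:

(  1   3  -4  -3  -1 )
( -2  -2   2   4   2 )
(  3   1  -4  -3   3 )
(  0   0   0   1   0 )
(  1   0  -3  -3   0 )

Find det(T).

Expand along row 4 (it has 4 zeros):
  + (1) · M_44   where M_44 = det([1 3 -4 -1; -2 -2 2 2; 3 1 -4 3; 1 0 -3 0]) = 68
det = (+1)·(1)·(68) = 68

68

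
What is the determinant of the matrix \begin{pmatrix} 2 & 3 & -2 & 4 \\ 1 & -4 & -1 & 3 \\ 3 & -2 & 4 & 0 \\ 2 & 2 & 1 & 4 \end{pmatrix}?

The determinant is -223.

Expand along row 3 (it has 1 zero):
  + (3) · M_31   where M_31 = det([3 -2 4; -4 -1 3; 2 1 4]) = -73
  − (-2) · M_32   where M_32 = det([2 -2 4; 1 -1 3; 2 1 4]) = -6
  + (4) · M_33   where M_33 = det([2 3 4; 1 -4 3; 2 2 4]) = 2
det = (+1)·(3)·(-73) + (-1)·(-2)·(-6) + (+1)·(4)·(2) = -223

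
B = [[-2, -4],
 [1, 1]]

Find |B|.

The determinant is 2.

det(B) = (-2)·1 − (-4)·1 = -2 − (-4) = 2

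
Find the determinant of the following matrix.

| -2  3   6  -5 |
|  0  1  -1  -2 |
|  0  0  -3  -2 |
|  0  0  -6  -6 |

The matrix is block upper-triangular with a 2×2 block and a 2×2 block on the diagonal, so its determinant equals the product of the determinants of the diagonal blocks.
det of the 2×2 block = -2
det of the 2×2 block = 6
det = (-2)·(6) = -12

The determinant is -12.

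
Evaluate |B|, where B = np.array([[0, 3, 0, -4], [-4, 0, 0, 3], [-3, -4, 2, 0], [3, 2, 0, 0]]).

118

Expand along column 3 (it has 3 zeros):
  + (2) · M_33   where M_33 = det([0 3 -4; -4 0 3; 3 2 0]) = 59
det = (+1)·(2)·(59) = 118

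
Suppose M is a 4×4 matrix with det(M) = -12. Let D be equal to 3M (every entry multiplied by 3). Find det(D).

-972

For a 4×4 matrix, det(3M) = 3^4·det(M) = 81·det(M).
det(D) = (81)·(-12) = -972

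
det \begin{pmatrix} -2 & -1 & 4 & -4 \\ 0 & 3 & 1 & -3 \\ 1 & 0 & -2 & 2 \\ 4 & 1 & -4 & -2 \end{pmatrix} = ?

-2

Expand along row 2 (it has 1 zero):
  + (3) · M_22   where M_22 = det([-2 4 -4; 1 -2 2; 4 -4 -2]) = 0
  − (1) · M_23   where M_23 = det([-2 -1 -4; 1 0 2; 4 1 -2]) = -10
  + (-3) · M_24   where M_24 = det([-2 -1 4; 1 0 -2; 4 1 -4]) = 4
det = (+1)·(3)·(0) + (-1)·(1)·(-10) + (+1)·(-3)·(4) = -2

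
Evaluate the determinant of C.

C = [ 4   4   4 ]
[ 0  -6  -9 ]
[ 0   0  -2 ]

C is upper triangular, so det(C) is the product of the diagonal entries:
det = (4) · (-6) · (-2) = 48

det(C) = 48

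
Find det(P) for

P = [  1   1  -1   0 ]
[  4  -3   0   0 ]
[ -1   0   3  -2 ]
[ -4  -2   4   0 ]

Expand along column 4 (it has 3 zeros):
  − (-2) · M_34   where M_34 = det([1 1 -1; 4 -3 0; -4 -2 4]) = -8
det = (-1)·(-2)·(-8) = -16

-16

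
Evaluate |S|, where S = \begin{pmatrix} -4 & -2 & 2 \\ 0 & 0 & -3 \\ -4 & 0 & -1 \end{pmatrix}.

The determinant is -24.

Expand along column 2:
  − (-2) · |0 -3; -4 -1| = −(-2)·(0 − 12) = -24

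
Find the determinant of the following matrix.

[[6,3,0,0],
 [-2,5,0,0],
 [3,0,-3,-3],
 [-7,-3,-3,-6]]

324

The matrix is block lower-triangular with a 2×2 block and a 2×2 block on the diagonal, so its determinant equals the product of the determinants of the diagonal blocks.
det of the 2×2 block = 36
det of the 2×2 block = 9
det = (36)·(9) = 324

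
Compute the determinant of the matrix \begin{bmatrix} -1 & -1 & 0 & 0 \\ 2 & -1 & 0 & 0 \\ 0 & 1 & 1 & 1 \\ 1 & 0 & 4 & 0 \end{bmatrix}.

-12

The matrix is block lower-triangular with a 2×2 block and a 2×2 block on the diagonal, so its determinant equals the product of the determinants of the diagonal blocks.
det of the 2×2 block = 3
det of the 2×2 block = -4
det = (3)·(-4) = -12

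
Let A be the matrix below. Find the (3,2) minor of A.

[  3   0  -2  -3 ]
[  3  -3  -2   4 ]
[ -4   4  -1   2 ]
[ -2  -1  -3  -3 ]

91

Delete row 3 and column 2; the remaining 3×3 submatrix is [3 -2 -3; 3 -2 4; -2 -3 -3].
Its determinant is 91.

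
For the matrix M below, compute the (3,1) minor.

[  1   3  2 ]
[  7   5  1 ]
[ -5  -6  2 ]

-7

Delete row 3 and column 1; the remaining 2×2 submatrix is [3 2; 5 1].
Its determinant is 3·1 − 2·5 = -7.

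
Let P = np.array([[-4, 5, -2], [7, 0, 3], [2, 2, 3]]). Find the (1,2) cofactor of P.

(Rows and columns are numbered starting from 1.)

The cofactor is -15.

Delete row 1 and column 2; the remaining 2×2 submatrix is [7 3; 2 3].
Its determinant is 7·3 − 3·2 = 15.
The cofactor carries sign (−1)^(1+2) = −1, so C_{1,2} = −(15) = -15.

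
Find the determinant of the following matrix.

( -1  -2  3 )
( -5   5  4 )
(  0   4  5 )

Expand along column 1:
  + (-1) · |5 4; 4 5| = (-1)·(25 − 16) = -9
  − (-5) · |-2 3; 4 5| = −(-5)·(-10 − 12) = -110
Sum: (-9) + (-110) = -119

-119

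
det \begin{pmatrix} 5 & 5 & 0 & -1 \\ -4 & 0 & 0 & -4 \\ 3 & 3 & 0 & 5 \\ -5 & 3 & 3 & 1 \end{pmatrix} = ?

The determinant is -336.

Expand along column 3 (it has 3 zeros):
  − (3) · M_43   where M_43 = det([5 5 -1; -4 0 -4; 3 3 5]) = 112
det = (-1)·(3)·(112) = -336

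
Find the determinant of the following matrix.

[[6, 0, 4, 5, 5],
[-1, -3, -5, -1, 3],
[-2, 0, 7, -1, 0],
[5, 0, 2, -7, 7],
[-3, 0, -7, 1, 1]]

9279

Expand along column 2 (it has 4 zeros):
  + (-3) · M_22   where M_22 = det([6 4 5 5; -2 7 -1 0; 5 2 -7 7; -3 -7 1 1]) = -3093
det = (+1)·(-3)·(-3093) = 9279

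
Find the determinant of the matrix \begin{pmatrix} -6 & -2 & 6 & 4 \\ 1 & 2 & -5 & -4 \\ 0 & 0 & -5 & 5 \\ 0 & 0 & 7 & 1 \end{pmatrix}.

The determinant is 400.

The matrix is block upper-triangular with a 2×2 block and a 2×2 block on the diagonal, so its determinant equals the product of the determinants of the diagonal blocks.
det of the 2×2 block = -10
det of the 2×2 block = -40
det = (-10)·(-40) = 400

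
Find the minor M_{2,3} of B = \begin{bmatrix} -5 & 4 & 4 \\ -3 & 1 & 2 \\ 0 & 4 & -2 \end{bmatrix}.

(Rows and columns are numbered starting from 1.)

Delete row 2 and column 3; the remaining 2×2 submatrix is [-5 4; 0 4].
Its determinant is (-5)·4 − 4·0 = -20.

-20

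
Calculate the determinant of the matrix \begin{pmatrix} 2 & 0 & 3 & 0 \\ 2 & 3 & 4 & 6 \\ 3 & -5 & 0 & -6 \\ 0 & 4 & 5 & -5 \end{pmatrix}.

133

Expand along row 1 (it has 2 zeros):
  + (2) · M_11   where M_11 = det([3 4 6; -5 0 -6; 4 5 -5]) = -256
  + (3) · M_13   where M_13 = det([2 3 6; 3 -5 -6; 0 4 -5]) = 215
det = (+1)·(2)·(-256) + (+1)·(3)·(215) = 133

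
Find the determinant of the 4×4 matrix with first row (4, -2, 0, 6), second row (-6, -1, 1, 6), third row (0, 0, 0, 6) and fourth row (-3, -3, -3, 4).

Expand along row 3 (it has 3 zeros):
  − (6) · M_34   where M_34 = det([4 -2 0; -6 -1 1; -3 -3 -3]) = 66
det = (-1)·(6)·(66) = -396

-396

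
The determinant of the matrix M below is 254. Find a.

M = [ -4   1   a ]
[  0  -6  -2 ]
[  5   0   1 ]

8

Expanding along the row containing a, det(M) is linear in a: det(M) = (30)·a + (14).
Set (30)·a + (14) = 254  ⇒  (30)·a = 240  ⇒  a = 8.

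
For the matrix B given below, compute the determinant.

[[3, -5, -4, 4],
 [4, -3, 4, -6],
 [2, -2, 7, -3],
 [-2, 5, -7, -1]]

Expand along row 1:
  + (3) · M_11   where M_11 = det([-3 4 -6; -2 7 -3; 5 -7 -1]) = 142
  − (-5) · M_12   where M_12 = det([4 4 -6; 2 7 -3; -2 -7 -1]) = -80
  + (-4) · M_13   where M_13 = det([4 -3 -6; 2 -2 -3; -2 5 -1]) = 8
  − (4) · M_14   where M_14 = det([4 -3 4; 2 -2 7; -2 5 -7]) = -60
det = (+1)·(3)·(142) + (-1)·(-5)·(-80) + (+1)·(-4)·(8) + (-1)·(4)·(-60) = 234

det(B) = 234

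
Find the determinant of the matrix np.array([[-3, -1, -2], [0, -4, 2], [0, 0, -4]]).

-48

The matrix is upper triangular, so the determinant is the product of the diagonal entries:
det = (-3) · (-4) · (-4) = -48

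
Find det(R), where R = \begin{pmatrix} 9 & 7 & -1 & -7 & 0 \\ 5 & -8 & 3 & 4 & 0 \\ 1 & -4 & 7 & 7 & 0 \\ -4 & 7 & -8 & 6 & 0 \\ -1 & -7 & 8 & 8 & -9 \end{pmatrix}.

76572

Expand along column 5 (it has 4 zeros):
  + (-9) · M_55   where M_55 = det([9 7 -1 -7; 5 -8 3 4; 1 -4 7 7; -4 7 -8 6]) = -8508
det = (+1)·(-9)·(-8508) = 76572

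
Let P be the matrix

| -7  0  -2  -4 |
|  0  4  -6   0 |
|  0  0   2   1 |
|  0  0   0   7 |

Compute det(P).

-392

P is upper triangular, so det(P) is the product of the diagonal entries:
det = (-7) · (4) · (2) · (7) = -392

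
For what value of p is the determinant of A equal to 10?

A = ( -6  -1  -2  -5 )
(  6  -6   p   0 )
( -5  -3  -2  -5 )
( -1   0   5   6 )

-1

Expanding along the column containing p, det(A) is linear in p: det(A) = (-88)·p + (-78).
Set (-88)·p + (-78) = 10  ⇒  (-88)·p = 88  ⇒  p = -1.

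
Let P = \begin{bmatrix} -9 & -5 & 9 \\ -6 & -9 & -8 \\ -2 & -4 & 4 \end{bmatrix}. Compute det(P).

det(P) = 466

Expand along column 1:
  + (-9) · |-9 -8; -4 4| = (-9)·(-36 − 32) = 612
  − (-6) · |-5 9; -4 4| = −(-6)·(-20 − (-36)) = 96
  + (-2) · |-5 9; -9 -8| = (-2)·(40 − (-81)) = -242
Sum: (612) + (96) + (-242) = 466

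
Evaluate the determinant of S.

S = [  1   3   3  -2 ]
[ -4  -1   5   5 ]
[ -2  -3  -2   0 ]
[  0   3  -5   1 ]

det(S) = -350

Expand along row 3 (it has 1 zero):
  + (-2) · M_31   where M_31 = det([3 3 -2; -1 5 5; 3 -5 1]) = 158
  − (-3) · M_32   where M_32 = det([1 3 -2; -4 5 5; 0 -5 1]) = 2
  + (-2) · M_33   where M_33 = det([1 3 -2; -4 -1 5; 0 3 1]) = 20
det = (+1)·(-2)·(158) + (-1)·(-3)·(2) + (+1)·(-2)·(20) = -350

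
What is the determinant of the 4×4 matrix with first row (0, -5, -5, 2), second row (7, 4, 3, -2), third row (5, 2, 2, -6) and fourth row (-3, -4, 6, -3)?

Expand along row 1 (it has 1 zero):
  − (-5) · M_12   where M_12 = det([7 3 -2; 5 2 -6; -3 6 -3]) = 237
  + (-5) · M_13   where M_13 = det([7 4 -2; 5 2 -6; -3 -4 -3]) = -50
  − (2) · M_14   where M_14 = det([7 4 3; 5 2 2; -3 -4 6]) = -46
det = (-1)·(-5)·(237) + (+1)·(-5)·(-50) + (-1)·(2)·(-46) = 1527

The determinant is 1527.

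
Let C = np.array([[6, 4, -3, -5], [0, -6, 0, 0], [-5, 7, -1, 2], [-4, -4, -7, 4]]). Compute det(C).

786

Expand along row 2 (it has 3 zeros):
  + (-6) · M_22   where M_22 = det([6 -3 -5; -5 -1 2; -4 -7 4]) = -131
det = (+1)·(-6)·(-131) = 786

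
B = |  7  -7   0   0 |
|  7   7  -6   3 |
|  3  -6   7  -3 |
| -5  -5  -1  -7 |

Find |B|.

-3941

Expand along row 1 (it has 2 zeros):
  + (7) · M_11   where M_11 = det([7 -6 3; -6 7 -3; -5 -1 -7]) = -79
  − (-7) · M_12   where M_12 = det([7 -6 3; 3 7 -3; -5 -1 -7]) = -484
det = (+1)·(7)·(-79) + (-1)·(-7)·(-484) = -3941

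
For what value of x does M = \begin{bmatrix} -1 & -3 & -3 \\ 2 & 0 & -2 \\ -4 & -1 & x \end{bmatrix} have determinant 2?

x = 3

Expanding along the row containing x, det(M) is linear in x: det(M) = (6)·x + (-16).
Set (6)·x + (-16) = 2  ⇒  (6)·x = 18  ⇒  x = 3.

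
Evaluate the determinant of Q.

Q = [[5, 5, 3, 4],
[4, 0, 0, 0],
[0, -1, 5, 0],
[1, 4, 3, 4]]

-80

Expand along row 2 (it has 3 zeros):
  − (4) · M_21   where M_21 = det([5 3 4; -1 5 0; 4 3 4]) = 20
det = (-1)·(4)·(20) = -80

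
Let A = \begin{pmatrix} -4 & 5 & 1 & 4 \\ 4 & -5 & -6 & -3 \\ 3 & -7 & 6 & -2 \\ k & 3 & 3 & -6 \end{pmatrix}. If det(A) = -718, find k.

Expanding along the column containing k, det(A) is linear in k: det(A) = (127)·k + (-210).
Set (127)·k + (-210) = -718  ⇒  (127)·k = -508  ⇒  k = -4.

k = -4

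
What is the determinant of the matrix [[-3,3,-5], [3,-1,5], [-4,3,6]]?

-76

Expand along column 1:
  + (-3) · |-1 5; 3 6| = (-3)·(-6 − 15) = 63
  − 3 · |3 -5; 3 6| = −3·(18 − (-15)) = -99
  + (-4) · |3 -5; -1 5| = (-4)·(15 − 5) = -40
Sum: (63) + (-99) + (-40) = -76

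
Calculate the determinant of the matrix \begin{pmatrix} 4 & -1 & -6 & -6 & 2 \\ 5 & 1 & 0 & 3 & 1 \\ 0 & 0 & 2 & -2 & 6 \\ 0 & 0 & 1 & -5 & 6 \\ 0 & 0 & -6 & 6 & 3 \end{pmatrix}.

The matrix is block upper-triangular with a 2×2 block and a 3×3 block on the diagonal, so its determinant equals the product of the determinants of the diagonal blocks.
det of the 2×2 block = 9
det of the 3×3 block = -168
det = (9)·(-168) = -1512

The determinant is -1512.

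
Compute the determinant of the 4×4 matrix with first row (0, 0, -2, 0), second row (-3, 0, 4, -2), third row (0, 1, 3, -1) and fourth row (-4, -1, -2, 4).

34

Expand along row 1 (it has 3 zeros):
  + (-2) · M_13   where M_13 = det([-3 0 -2; 0 1 -1; -4 -1 4]) = -17
det = (+1)·(-2)·(-17) = 34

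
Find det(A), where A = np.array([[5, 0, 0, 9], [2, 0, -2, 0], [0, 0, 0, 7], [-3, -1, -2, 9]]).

70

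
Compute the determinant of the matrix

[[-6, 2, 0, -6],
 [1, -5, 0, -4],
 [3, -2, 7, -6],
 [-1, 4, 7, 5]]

Expand along column 3 (it has 2 zeros):
  + (7) · M_33   where M_33 = det([-6 2 -6; 1 -5 -4; -1 4 5]) = 58
  − (7) · M_43   where M_43 = det([-6 2 -6; 1 -5 -4; 3 -2 -6]) = -222
det = (+1)·(7)·(58) + (-1)·(7)·(-222) = 1960

The determinant is 1960.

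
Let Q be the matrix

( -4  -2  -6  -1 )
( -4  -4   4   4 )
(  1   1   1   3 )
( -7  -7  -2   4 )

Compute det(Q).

Expand along row 1:
  + (-4) · M_11   where M_11 = det([-4 4 4; 1 1 3; -7 -2 4]) = -120
  − (-2) · M_12   where M_12 = det([-4 4 4; 1 1 3; -7 -2 4]) = -120
  + (-6) · M_13   where M_13 = det([-4 -4 4; 1 1 3; -7 -7 4]) = 0
  − (-1) · M_14   where M_14 = det([-4 -4 4; 1 1 1; -7 -7 -2]) = 0
det = (+1)·(-4)·(-120) + (-1)·(-2)·(-120) + (+1)·(-6)·(0) + (-1)·(-1)·(0) = 240

det(Q) = 240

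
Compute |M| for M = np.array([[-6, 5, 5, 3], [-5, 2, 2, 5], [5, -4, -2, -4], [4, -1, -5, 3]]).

The determinant is 132.

Expand along row 1:
  + (-6) · M_11   where M_11 = det([2 2 5; -4 -2 -4; -1 -5 3]) = 70
  − (5) · M_12   where M_12 = det([-5 2 5; 5 -2 -4; 4 -5 3]) = -17
  + (5) · M_13   where M_13 = det([-5 2 5; 5 -4 -4; 4 -1 3]) = 73
  − (3) · M_14   where M_14 = det([-5 2 2; 5 -4 -2; 4 -1 -5]) = -34
det = (+1)·(-6)·(70) + (-1)·(5)·(-17) + (+1)·(5)·(73) + (-1)·(3)·(-34) = 132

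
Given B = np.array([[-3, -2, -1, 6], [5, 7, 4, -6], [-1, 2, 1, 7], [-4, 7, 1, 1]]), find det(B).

Expand along row 1:
  + (-3) · M_11   where M_11 = det([7 4 -6; 2 1 7; 7 1 1]) = 176
  − (-2) · M_12   where M_12 = det([5 4 -6; -1 1 7; -4 1 1]) = -156
  + (-1) · M_13   where M_13 = det([5 7 -6; -1 2 7; -4 7 1]) = -430
  − (6) · M_14   where M_14 = det([5 7 4; -1 2 1; -4 7 1]) = -42
det = (+1)·(-3)·(176) + (-1)·(-2)·(-156) + (+1)·(-1)·(-430) + (-1)·(6)·(-42) = -158

The determinant is -158.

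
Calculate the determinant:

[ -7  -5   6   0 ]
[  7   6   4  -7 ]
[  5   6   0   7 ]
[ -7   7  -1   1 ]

-9436

Expand along row 1 (it has 1 zero):
  + (-7) · M_11   where M_11 = det([6 4 -7; 6 0 7; 7 -1 1]) = 256
  − (-5) · M_12   where M_12 = det([7 4 -7; 5 0 7; -7 -1 1]) = -132
  + (6) · M_13   where M_13 = det([7 6 -7; 5 6 7; -7 7 1]) = -1164
det = (+1)·(-7)·(256) + (-1)·(-5)·(-132) + (+1)·(6)·(-1164) = -9436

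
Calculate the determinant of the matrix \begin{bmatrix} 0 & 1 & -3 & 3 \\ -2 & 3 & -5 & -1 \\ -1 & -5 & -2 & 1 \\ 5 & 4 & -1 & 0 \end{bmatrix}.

524

Expand along row 1 (it has 1 zero):
  − (1) · M_12   where M_12 = det([-2 -5 -1; -1 -2 1; 5 -1 0]) = -38
  + (-3) · M_13   where M_13 = det([-2 3 -1; -1 -5 1; 5 4 0]) = 2
  − (3) · M_14   where M_14 = det([-2 3 -5; -1 -5 -2; 5 4 -1]) = -164
det = (-1)·(1)·(-38) + (+1)·(-3)·(2) + (-1)·(3)·(-164) = 524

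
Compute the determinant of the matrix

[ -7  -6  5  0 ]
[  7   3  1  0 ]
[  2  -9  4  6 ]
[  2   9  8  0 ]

-3024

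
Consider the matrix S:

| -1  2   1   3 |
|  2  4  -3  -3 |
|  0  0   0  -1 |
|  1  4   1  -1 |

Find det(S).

Expand along row 3 (it has 3 zeros):
  − (-1) · M_34   where M_34 = det([-1 2 1; 2 4 -3; 1 4 1]) = -22
det = (-1)·(-1)·(-22) = -22

det(S) = -22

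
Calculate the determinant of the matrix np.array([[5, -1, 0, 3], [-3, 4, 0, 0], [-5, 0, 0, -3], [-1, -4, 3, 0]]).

Expand along column 3 (it has 3 zeros):
  − (3) · M_43   where M_43 = det([5 -1 3; -3 4 0; -5 0 -3]) = 9
det = (-1)·(3)·(9) = -27

-27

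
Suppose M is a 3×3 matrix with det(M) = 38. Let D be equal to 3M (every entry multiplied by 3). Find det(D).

For a 3×3 matrix, det(3M) = 3^3·det(M) = 27·det(M).
det(D) = (27)·(38) = 1026

1026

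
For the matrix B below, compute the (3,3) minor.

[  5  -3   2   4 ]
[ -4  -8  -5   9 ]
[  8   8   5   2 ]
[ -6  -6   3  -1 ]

The minor is 388.

Delete row 3 and column 3; the remaining 3×3 submatrix is [5 -3 4; -4 -8 9; -6 -6 -1].
Its determinant is 388.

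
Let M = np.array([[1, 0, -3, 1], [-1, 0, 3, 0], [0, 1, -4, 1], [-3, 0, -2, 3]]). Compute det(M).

-11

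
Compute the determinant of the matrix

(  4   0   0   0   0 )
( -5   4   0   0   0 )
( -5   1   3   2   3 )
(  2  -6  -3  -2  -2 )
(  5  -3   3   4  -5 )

The matrix is block lower-triangular with a 2×2 block and a 3×3 block on the diagonal, so its determinant equals the product of the determinants of the diagonal blocks.
det of the 2×2 block = 16
det of the 3×3 block = -6
det = (16)·(-6) = -96

-96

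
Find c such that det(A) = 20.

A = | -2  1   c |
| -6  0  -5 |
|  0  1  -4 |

Expanding along the row containing c, det(A) is linear in c: det(A) = (-6)·c + (-34).
Set (-6)·c + (-34) = 20  ⇒  (-6)·c = 54  ⇒  c = -9.

c = -9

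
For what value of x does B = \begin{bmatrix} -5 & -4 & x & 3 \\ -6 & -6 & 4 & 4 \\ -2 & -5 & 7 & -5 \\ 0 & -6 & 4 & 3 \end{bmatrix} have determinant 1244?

x = 7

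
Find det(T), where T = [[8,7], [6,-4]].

det(T) = 8·(-4) − 7·6 = -32 − 42 = -74

|T| = -74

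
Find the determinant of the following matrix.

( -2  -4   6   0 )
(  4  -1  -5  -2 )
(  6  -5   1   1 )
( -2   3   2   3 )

26

Expand along row 1 (it has 1 zero):
  + (-2) · M_11   where M_11 = det([-1 -5 -2; -5 1 1; 3 2 3]) = -65
  − (-4) · M_12   where M_12 = det([4 -5 -2; 6 1 1; -2 2 3]) = 76
  + (6) · M_13   where M_13 = det([4 -1 -2; 6 -5 1; -2 3 3]) = -68
det = (+1)·(-2)·(-65) + (-1)·(-4)·(76) + (+1)·(6)·(-68) = 26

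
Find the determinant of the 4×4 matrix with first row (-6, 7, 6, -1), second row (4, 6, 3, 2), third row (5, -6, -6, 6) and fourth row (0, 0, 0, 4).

228

Expand along row 4 (it has 3 zeros):
  + (4) · M_44   where M_44 = det([-6 7 6; 4 6 3; 5 -6 -6]) = 57
det = (+1)·(4)·(57) = 228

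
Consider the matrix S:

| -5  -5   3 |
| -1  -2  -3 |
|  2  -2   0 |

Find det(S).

Expand along row 3:
  + 2 · |-5 3; -2 -3| = 2·(15 − (-6)) = 42
  − (-2) · |-5 3; -1 -3| = −(-2)·(15 − (-3)) = 36
Sum: (42) + (36) = 78

78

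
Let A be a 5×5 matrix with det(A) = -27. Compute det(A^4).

531441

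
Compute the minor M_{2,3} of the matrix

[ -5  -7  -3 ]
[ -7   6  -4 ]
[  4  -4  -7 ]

Delete row 2 and column 3; the remaining 2×2 submatrix is [-5 -7; 4 -4].
Its determinant is (-5)·(-4) − (-7)·4 = 48.

48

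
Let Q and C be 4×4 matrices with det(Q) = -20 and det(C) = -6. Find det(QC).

120

det(QC) = det(Q)·det(C) = (-20)·(-6) = 120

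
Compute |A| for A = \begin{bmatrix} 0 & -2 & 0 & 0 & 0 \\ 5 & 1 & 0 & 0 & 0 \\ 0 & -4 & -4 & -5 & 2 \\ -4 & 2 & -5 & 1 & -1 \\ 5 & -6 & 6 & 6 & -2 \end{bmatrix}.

A is block lower-triangular with a 2×2 block and a 3×3 block on the diagonal, so its determinant equals the product of the determinants of the diagonal blocks.
det of the 2×2 block = 10
det of the 3×3 block = -8
det = (10)·(-8) = -80

The determinant is -80.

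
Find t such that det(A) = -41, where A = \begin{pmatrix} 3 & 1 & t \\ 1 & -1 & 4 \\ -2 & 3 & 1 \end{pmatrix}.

t = 7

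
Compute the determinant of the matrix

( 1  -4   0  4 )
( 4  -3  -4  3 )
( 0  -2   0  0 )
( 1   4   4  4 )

Expand along row 3 (it has 3 zeros):
  − (-2) · M_32   where M_32 = det([1 0 4; 4 -4 3; 1 4 4]) = 52
det = (-1)·(-2)·(52) = 104

104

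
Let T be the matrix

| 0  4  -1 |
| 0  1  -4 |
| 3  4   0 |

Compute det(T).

det(T) = -45

Expand along column 1:
  + 3 · |4 -1; 1 -4| = 3·(-16 − (-1)) = -45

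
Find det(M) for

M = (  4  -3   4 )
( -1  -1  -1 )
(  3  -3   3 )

Expand along row 1:
  + 4 · |-1 -1; -3 3| = 4·(-3 − 3) = -24
  − (-3) · |-1 -1; 3 3| = −(-3)·(-3 − (-3)) = 0
  + 4 · |-1 -1; 3 -3| = 4·(3 − (-3)) = 24
Sum: (-24) + (0) + (24) = 0

|M| = 0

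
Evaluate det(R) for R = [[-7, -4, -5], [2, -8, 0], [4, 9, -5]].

Expand along row 2:
  − 2 · |-4 -5; 9 -5| = −2·(20 − (-45)) = -130
  + (-8) · |-7 -5; 4 -5| = (-8)·(35 − (-20)) = -440
Sum: (-130) + (-440) = -570

det(R) = -570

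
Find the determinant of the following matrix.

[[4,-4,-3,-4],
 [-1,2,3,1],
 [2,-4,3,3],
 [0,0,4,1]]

The determinant is -44.

Expand along row 4 (it has 2 zeros):
  − (4) · M_43   where M_43 = det([4 -4 -4; -1 2 1; 2 -4 3]) = 20
  + (1) · M_44   where M_44 = det([4 -4 -3; -1 2 3; 2 -4 3]) = 36
det = (-1)·(4)·(20) + (+1)·(1)·(36) = -44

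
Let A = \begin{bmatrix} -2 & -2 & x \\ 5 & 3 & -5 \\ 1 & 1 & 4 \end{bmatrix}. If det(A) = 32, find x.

x = 8

Expanding along the column containing x, det(A) is linear in x: det(A) = (2)·x + (16).
Set (2)·x + (16) = 32  ⇒  (2)·x = 16  ⇒  x = 8.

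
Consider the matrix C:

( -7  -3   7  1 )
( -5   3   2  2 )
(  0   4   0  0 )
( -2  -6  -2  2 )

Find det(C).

Expand along row 3 (it has 3 zeros):
  − (4) · M_32   where M_32 = det([-7 7 1; -5 2 2; -2 -2 2]) = 0
det = (-1)·(4)·(0) = 0

0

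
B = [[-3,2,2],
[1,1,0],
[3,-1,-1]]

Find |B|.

|B| = -3

Expand along row 2:
  − 1 · |2 2; -1 -1| = −1·(-2 − (-2)) = 0
  + 1 · |-3 2; 3 -1| = 1·(3 − 6) = -3
Sum: (0) + (-3) = -3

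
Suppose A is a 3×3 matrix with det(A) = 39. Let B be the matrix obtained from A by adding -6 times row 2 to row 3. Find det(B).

Adding a multiple of one row to another leaves the determinant unchanged.
det(B) = (1)·(39) = 39

det(B) = 39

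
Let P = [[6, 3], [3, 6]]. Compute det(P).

|P| = 27

det(P) = 6·6 − 3·3 = 36 − 9 = 27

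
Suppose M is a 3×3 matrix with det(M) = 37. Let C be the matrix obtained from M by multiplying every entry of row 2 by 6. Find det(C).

The determinant is 222.

Scaling one row by 6 multiplies the determinant by 6.
det(C) = (6)·(37) = 222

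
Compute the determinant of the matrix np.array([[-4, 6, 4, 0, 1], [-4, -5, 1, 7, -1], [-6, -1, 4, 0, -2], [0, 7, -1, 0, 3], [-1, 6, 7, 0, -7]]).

The determinant is 5145.

Expand along column 4 (it has 4 zeros):
  + (7) · M_24   where M_24 = det([-4 6 4 1; -6 -1 4 -2; 0 7 -1 3; -1 6 7 -7]) = 735
det = (+1)·(7)·(735) = 5145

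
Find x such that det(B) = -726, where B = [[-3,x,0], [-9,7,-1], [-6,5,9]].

-6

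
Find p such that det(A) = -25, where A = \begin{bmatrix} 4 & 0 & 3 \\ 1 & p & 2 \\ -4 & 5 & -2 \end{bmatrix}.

p = 0

Expanding along the column containing p, det(A) is linear in p: det(A) = (4)·p + (-25).
Set (4)·p + (-25) = -25  ⇒  (4)·p = 0  ⇒  p = 0.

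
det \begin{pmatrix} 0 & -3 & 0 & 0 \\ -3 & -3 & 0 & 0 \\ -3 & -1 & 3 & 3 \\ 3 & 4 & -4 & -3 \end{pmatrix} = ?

-27

The matrix is block lower-triangular with a 2×2 block and a 2×2 block on the diagonal, so its determinant equals the product of the determinants of the diagonal blocks.
det of the 2×2 block = -9
det of the 2×2 block = 3
det = (-9)·(3) = -27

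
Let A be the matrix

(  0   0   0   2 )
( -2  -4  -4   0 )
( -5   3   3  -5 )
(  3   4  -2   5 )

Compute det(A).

Expand along row 1 (it has 3 zeros):
  − (2) · M_14   where M_14 = det([-2 -4 -4; -5 3 3; 3 4 -2]) = 156
det = (-1)·(2)·(156) = -312

The determinant is -312.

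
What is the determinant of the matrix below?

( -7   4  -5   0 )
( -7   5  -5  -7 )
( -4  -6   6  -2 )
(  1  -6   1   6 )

Expand along row 1 (it has 1 zero):
  + (-7) · M_11   where M_11 = det([5 -5 -7; -6 6 -2; -6 1 6]) = -260
  − (4) · M_12   where M_12 = det([-7 -5 -7; -4 6 -2; 1 1 6]) = -306
  + (-5) · M_13   where M_13 = det([-7 5 -7; -4 -6 -2; 1 -6 6]) = 236
det = (+1)·(-7)·(-260) + (-1)·(4)·(-306) + (+1)·(-5)·(236) = 1864

1864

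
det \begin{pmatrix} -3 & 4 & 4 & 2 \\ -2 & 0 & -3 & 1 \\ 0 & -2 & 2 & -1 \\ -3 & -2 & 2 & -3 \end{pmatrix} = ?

Expand along row 2 (it has 1 zero):
  − (-2) · M_21   where M_21 = det([4 4 2; -2 2 -1; -2 2 -3]) = -32
  − (-3) · M_23   where M_23 = det([-3 4 2; 0 -2 -1; -3 -2 -3]) = -12
  + (1) · M_24   where M_24 = det([-3 4 4; 0 -2 2; -3 -2 2]) = -48
det = (-1)·(-2)·(-32) + (-1)·(-3)·(-12) + (+1)·(1)·(-48) = -148

The determinant is -148.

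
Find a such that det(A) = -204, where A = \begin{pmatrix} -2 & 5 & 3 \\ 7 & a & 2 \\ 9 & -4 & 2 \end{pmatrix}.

Expanding along the row containing a, det(A) is linear in a: det(A) = (-31)·a + (-80).
Set (-31)·a + (-80) = -204  ⇒  (-31)·a = -124  ⇒  a = 4.

a = 4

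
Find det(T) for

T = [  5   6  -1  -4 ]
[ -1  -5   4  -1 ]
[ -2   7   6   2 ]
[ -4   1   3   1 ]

Expand along row 1:
  + (5) · M_11   where M_11 = det([-5 4 -1; 7 6 2; 1 3 1]) = -35
  − (6) · M_12   where M_12 = det([-1 4 -1; -2 6 2; -4 3 1]) = -42
  + (-1) · M_13   where M_13 = det([-1 -5 -1; -2 7 2; -4 1 1]) = -1
  − (-4) · M_14   where M_14 = det([-1 -5 4; -2 7 6; -4 1 3]) = 179
det = (+1)·(5)·(-35) + (-1)·(6)·(-42) + (+1)·(-1)·(-1) + (-1)·(-4)·(179) = 794

det(T) = 794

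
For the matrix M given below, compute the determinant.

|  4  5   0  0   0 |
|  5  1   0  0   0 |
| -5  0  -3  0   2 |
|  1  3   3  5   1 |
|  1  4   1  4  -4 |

|M| = -1806

M is block lower-triangular with a 2×2 block and a 3×3 block on the diagonal, so its determinant equals the product of the determinants of the diagonal blocks.
det of the 2×2 block = -21
det of the 3×3 block = 86
det = (-21)·(86) = -1806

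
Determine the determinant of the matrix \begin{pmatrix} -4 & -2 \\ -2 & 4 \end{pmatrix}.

The determinant is -20.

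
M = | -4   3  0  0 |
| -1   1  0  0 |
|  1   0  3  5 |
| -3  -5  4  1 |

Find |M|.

17

M is block lower-triangular with a 2×2 block and a 2×2 block on the diagonal, so its determinant equals the product of the determinants of the diagonal blocks.
det of the 2×2 block = -1
det of the 2×2 block = -17
det = (-1)·(-17) = 17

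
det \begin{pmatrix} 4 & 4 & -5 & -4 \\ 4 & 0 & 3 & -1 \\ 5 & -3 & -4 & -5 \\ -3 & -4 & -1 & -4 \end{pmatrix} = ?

The determinant is -1057.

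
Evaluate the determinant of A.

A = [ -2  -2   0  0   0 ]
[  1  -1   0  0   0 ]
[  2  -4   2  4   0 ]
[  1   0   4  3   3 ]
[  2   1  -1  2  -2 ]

A is block lower-triangular with a 2×2 block and a 3×3 block on the diagonal, so its determinant equals the product of the determinants of the diagonal blocks.
det of the 2×2 block = 4
det of the 3×3 block = -4
det = (4)·(-4) = -16

The determinant is -16.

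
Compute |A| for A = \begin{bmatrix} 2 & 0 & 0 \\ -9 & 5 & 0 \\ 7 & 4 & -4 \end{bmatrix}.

A is lower triangular, so det(A) is the product of the diagonal entries:
det = (2) · (5) · (-4) = -40

det(A) = -40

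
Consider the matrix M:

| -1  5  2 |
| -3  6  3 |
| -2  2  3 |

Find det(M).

|M| = 15

Expand along column 1:
  + (-1) · |6 3; 2 3| = (-1)·(18 − 6) = -12
  − (-3) · |5 2; 2 3| = −(-3)·(15 − 4) = 33
  + (-2) · |5 2; 6 3| = (-2)·(15 − 12) = -6
Sum: (-12) + (33) + (-6) = 15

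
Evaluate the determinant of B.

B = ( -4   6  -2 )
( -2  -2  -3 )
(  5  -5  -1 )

-90

Expand along row 1:
  + (-4) · |-2 -3; -5 -1| = (-4)·(2 − 15) = 52
  − 6 · |-2 -3; 5 -1| = −6·(2 − (-15)) = -102
  + (-2) · |-2 -2; 5 -5| = (-2)·(10 − (-10)) = -40
Sum: (52) + (-102) + (-40) = -90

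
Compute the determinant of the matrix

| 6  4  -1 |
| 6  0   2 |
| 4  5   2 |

Expand along row 2:
  − 6 · |4 -1; 5 2| = −6·(8 − (-5)) = -78
  − 2 · |6 4; 4 5| = −2·(30 − 16) = -28
Sum: (-78) + (-28) = -106

-106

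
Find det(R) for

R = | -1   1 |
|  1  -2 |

|R| = 1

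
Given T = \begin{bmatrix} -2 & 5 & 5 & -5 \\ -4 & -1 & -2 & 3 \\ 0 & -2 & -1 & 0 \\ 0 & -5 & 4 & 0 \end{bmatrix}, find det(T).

Expand along row 3 (it has 2 zeros):
  − (-2) · M_32   where M_32 = det([-2 5 -5; -4 -2 3; 0 4 0]) = 104
  + (-1) · M_33   where M_33 = det([-2 5 -5; -4 -1 3; 0 -5 0]) = -130
det = (-1)·(-2)·(104) + (+1)·(-1)·(-130) = 338

338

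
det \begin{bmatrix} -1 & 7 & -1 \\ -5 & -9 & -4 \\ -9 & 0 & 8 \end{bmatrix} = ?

The determinant is 685.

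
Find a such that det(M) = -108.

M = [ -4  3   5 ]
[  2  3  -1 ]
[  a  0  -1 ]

Expanding along the row containing a, det(M) is linear in a: det(M) = (-18)·a + (18).
Set (-18)·a + (18) = -108  ⇒  (-18)·a = -126  ⇒  a = 7.

7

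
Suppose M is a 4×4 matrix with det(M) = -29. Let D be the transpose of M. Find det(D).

det(Mᵀ) = det(M).
det(D) = (1)·(-29) = -29

-29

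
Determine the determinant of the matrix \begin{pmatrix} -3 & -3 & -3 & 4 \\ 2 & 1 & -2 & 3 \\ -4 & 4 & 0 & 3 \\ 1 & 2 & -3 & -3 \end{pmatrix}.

Expand along row 3 (it has 1 zero):
  + (-4) · M_31   where M_31 = det([-3 -3 4; 1 -2 3; 2 -3 -3]) = -68
  − (4) · M_32   where M_32 = det([-3 -3 4; 2 -2 3; 1 -3 -3]) = -88
  − (3) · M_34   where M_34 = det([-3 -3 -3; 2 1 -2; 1 2 -3]) = -24
det = (+1)·(-4)·(-68) + (-1)·(4)·(-88) + (-1)·(3)·(-24) = 696

696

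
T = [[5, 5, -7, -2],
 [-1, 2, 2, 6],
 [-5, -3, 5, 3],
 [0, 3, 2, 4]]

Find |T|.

det(T) = 115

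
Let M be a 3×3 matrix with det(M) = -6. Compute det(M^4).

1296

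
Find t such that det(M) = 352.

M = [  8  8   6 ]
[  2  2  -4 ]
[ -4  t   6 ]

Expanding along the row containing t, det(M) is linear in t: det(M) = (44)·t + (176).
Set (44)·t + (176) = 352  ⇒  (44)·t = 176  ⇒  t = 4.

t = 4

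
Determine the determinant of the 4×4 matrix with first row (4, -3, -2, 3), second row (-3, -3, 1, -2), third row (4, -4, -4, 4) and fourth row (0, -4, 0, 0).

0

Expand along row 4 (it has 3 zeros):
  + (-4) · M_42   where M_42 = det([4 -2 3; -3 1 -2; 4 -4 4]) = 0
det = (+1)·(-4)·(0) = 0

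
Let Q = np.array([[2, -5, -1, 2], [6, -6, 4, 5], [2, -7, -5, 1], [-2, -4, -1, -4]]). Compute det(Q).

Expand along row 1:
  + (2) · M_11   where M_11 = det([-6 4 5; -7 -5 1; -4 -1 -4]) = -319
  − (-5) · M_12   where M_12 = det([6 4 5; 2 -5 1; -2 -1 -4]) = 90
  + (-1) · M_13   where M_13 = det([6 -6 5; 2 -7 1; -2 -4 -4]) = 46
  − (2) · M_14   where M_14 = det([6 -6 4; 2 -7 -5; -2 -4 -1]) = -238
det = (+1)·(2)·(-319) + (-1)·(-5)·(90) + (+1)·(-1)·(46) + (-1)·(2)·(-238) = 242

det(Q) = 242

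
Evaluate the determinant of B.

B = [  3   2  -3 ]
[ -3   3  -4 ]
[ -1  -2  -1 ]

Expand along row 1:
  + 3 · |3 -4; -2 -1| = 3·(-3 − 8) = -33
  − 2 · |-3 -4; -1 -1| = −2·(3 − 4) = 2
  + (-3) · |-3 3; -1 -2| = (-3)·(6 − (-3)) = -27
Sum: (-33) + (2) + (-27) = -58

det(B) = -58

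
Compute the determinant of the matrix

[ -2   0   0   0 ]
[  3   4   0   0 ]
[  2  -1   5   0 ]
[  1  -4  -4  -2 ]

The matrix is lower triangular, so the determinant is the product of the diagonal entries:
det = (-2) · (4) · (5) · (-2) = 80

The determinant is 80.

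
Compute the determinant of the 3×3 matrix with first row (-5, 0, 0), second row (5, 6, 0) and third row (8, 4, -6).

The determinant is 180.

The matrix is lower triangular, so the determinant is the product of the diagonal entries:
det = (-5) · (6) · (-6) = 180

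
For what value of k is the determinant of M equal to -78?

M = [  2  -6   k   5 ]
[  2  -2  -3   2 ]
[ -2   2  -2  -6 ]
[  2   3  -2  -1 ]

k = -5

Expanding along the column containing k, det(M) is linear in k: det(M) = (40)·k + (122).
Set (40)·k + (122) = -78  ⇒  (40)·k = -200  ⇒  k = -5.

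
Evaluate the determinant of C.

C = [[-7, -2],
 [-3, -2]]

|C| = 8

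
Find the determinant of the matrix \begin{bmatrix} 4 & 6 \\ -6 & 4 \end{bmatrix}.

The determinant is 52.

det = 4·4 − 6·(-6) = 16 − (-36) = 52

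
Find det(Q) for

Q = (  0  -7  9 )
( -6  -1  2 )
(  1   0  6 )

Expand along row 1:
  − (-7) · |-6 2; 1 6| = −(-7)·(-36 − 2) = -266
  + 9 · |-6 -1; 1 0| = 9·(0 − (-1)) = 9
Sum: (-266) + (9) = -257

-257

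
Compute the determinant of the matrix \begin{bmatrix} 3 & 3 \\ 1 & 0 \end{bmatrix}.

det = 3·0 − 3·1 = 0 − 3 = -3

-3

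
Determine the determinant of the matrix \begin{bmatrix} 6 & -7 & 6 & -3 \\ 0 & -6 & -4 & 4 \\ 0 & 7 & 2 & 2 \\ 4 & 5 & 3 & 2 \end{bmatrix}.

The determinant is -784.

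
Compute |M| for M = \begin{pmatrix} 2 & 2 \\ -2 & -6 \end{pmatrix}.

det(M) = 2·(-6) − 2·(-2) = -12 − (-4) = -8

-8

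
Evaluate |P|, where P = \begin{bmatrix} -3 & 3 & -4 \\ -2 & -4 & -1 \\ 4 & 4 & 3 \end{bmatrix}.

Expand along row 1:
  + (-3) · |-4 -1; 4 3| = (-3)·(-12 − (-4)) = 24
  − 3 · |-2 -1; 4 3| = −3·(-6 − (-4)) = 6
  + (-4) · |-2 -4; 4 4| = (-4)·(-8 − (-16)) = -32
Sum: (24) + (6) + (-32) = -2

|P| = -2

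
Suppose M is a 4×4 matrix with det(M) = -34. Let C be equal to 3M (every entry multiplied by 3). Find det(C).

For a 4×4 matrix, det(3M) = 3^4·det(M) = 81·det(M).
det(C) = (81)·(-34) = -2754

The determinant is -2754.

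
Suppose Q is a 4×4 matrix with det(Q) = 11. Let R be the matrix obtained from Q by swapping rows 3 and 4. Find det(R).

det(R) = -11

Swapping two rows multiplies the determinant by −1.
det(R) = (-1)·(11) = -11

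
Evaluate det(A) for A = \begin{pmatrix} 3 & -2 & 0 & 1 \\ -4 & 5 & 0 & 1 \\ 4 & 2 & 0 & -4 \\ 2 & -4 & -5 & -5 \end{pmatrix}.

-350

Expand along column 3 (it has 3 zeros):
  − (-5) · M_43   where M_43 = det([3 -2 1; -4 5 1; 4 2 -4]) = -70
det = (-1)·(-5)·(-70) = -350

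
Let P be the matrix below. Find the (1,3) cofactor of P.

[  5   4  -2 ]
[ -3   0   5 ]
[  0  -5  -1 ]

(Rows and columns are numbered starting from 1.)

15

Delete row 1 and column 3; the remaining 2×2 submatrix is [-3 0; 0 -5].
Its determinant is (-3)·(-5) − 0·0 = 15.
The cofactor carries sign (−1)^(1+3) = +1, so C_{1,3} = +(15) = 15.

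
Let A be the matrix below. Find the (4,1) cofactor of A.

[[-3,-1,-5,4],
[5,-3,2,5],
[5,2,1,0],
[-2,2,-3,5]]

Delete row 4 and column 1; the remaining 3×3 submatrix is [-1 -5 4; -3 2 5; 2 1 0].
Its determinant is -73.
The cofactor carries sign (−1)^(4+1) = −1, so C_{4,1} = −(-73) = 73.

73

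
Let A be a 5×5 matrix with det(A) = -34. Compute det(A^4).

1336336

det(A^4) = (det A)^4 = (-34)^4 = 1336336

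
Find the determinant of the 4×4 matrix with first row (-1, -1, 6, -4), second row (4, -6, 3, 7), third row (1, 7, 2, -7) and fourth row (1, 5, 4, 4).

2540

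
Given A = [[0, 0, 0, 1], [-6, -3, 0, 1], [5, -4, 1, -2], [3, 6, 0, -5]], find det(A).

-27

Expand along row 1 (it has 3 zeros):
  − (1) · M_14   where M_14 = det([-6 -3 0; 5 -4 1; 3 6 0]) = 27
det = (-1)·(1)·(27) = -27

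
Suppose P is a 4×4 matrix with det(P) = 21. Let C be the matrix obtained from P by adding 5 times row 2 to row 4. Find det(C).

Adding a multiple of one row to another leaves the determinant unchanged.
det(C) = (1)·(21) = 21

21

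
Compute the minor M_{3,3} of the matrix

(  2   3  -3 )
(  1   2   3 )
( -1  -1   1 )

Delete row 3 and column 3; the remaining 2×2 submatrix is [2 3; 1 2].
Its determinant is 2·2 − 3·1 = 1.

1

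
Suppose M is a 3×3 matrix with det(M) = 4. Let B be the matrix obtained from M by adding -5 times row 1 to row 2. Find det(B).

|B| = 4

Adding a multiple of one row to another leaves the determinant unchanged.
det(B) = (1)·(4) = 4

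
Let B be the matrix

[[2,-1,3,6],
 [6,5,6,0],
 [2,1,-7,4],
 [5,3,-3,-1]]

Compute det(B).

det(B) = 874

Expand along row 2 (it has 1 zero):
  − (6) · M_21   where M_21 = det([-1 3 6; 1 -7 4; 3 -3 -1]) = 128
  + (5) · M_22   where M_22 = det([2 3 6; 2 -7 4; 5 -3 -1]) = 278
  − (6) · M_23   where M_23 = det([2 -1 6; 2 1 4; 5 3 -1]) = -42
det = (-1)·(6)·(128) + (+1)·(5)·(278) + (-1)·(6)·(-42) = 874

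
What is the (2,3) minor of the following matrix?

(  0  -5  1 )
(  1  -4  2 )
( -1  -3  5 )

Delete row 2 and column 3; the remaining 2×2 submatrix is [0 -5; -1 -3].
Its determinant is 0·(-3) − (-5)·(-1) = -5.

-5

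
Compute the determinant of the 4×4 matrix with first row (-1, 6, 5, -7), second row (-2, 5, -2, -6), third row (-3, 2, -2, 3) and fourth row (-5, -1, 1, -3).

Expand along row 1:
  + (-1) · M_11   where M_11 = det([5 -2 -6; 2 -2 3; -1 1 -3]) = 9
  − (6) · M_12   where M_12 = det([-2 -2 -6; -3 -2 3; -5 1 -3]) = 120
  + (5) · M_13   where M_13 = det([-2 5 -6; -3 2 3; -5 -1 -3]) = -192
  − (-7) · M_14   where M_14 = det([-2 5 -2; -3 2 -2; -5 -1 1]) = 39
det = (+1)·(-1)·(9) + (-1)·(6)·(120) + (+1)·(5)·(-192) + (-1)·(-7)·(39) = -1416

-1416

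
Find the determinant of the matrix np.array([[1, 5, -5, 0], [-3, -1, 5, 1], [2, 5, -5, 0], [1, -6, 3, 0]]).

The determinant is 15.

Expand along column 4 (it has 3 zeros):
  + (1) · M_24   where M_24 = det([1 5 -5; 2 5 -5; 1 -6 3]) = 15
det = (+1)·(1)·(15) = 15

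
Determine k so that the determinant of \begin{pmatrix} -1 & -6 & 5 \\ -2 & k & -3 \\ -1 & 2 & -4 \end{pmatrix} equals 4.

0

Expanding along the row containing k, det(M) is linear in k: det(M) = (9)·k + (4).
Set (9)·k + (4) = 4  ⇒  (9)·k = 0  ⇒  k = 0.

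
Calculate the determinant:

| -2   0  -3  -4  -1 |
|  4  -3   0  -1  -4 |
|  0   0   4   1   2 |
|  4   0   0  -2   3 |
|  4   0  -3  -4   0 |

Expand along column 2 (it has 4 zeros):
  + (-3) · M_22   where M_22 = det([-2 -3 -4 -1; 0 4 1 2; 4 0 -2 3; 4 -3 -4 0]) = -142
det = (+1)·(-3)·(-142) = 426

426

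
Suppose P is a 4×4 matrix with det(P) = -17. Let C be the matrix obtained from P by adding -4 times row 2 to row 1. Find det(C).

-17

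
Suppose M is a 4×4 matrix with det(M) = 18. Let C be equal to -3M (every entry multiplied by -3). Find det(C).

1458

For a 4×4 matrix, det(-3M) = (-3)^4·det(M) = 81·det(M).
det(C) = (81)·(18) = 1458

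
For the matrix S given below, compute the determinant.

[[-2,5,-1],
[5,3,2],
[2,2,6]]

|S| = -162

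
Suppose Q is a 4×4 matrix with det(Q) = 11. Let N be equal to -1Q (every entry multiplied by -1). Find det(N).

|N| = 11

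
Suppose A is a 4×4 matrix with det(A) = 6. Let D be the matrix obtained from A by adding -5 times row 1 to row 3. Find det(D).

6

Adding a multiple of one row to another leaves the determinant unchanged.
det(D) = (1)·(6) = 6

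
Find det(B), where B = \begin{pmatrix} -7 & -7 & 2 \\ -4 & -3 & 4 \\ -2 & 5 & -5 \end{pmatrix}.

Expand along column 1:
  + (-7) · |-3 4; 5 -5| = (-7)·(15 − 20) = 35
  − (-4) · |-7 2; 5 -5| = −(-4)·(35 − 10) = 100
  + (-2) · |-7 2; -3 4| = (-2)·(-28 − (-6)) = 44
Sum: (35) + (100) + (44) = 179

179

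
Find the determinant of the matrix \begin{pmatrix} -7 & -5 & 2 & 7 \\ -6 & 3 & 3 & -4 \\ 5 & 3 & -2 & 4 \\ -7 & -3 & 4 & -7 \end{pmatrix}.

Expand along row 1:
  + (-7) · M_11   where M_11 = det([3 3 -4; 3 -2 4; -3 4 -7]) = -3
  − (-5) · M_12   where M_12 = det([-6 3 -4; 5 -2 4; -7 4 -7]) = 9
  + (2) · M_13   where M_13 = det([-6 3 -4; 5 3 4; -7 -3 -7]) = 51
  − (7) · M_14   where M_14 = det([-6 3 3; 5 3 -2; -7 -3 4]) = -36
det = (+1)·(-7)·(-3) + (-1)·(-5)·(9) + (+1)·(2)·(51) + (-1)·(7)·(-36) = 420

420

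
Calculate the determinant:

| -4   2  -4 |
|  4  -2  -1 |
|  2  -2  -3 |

Expand along row 1:
  + (-4) · |-2 -1; -2 -3| = (-4)·(6 − 2) = -16
  − 2 · |4 -1; 2 -3| = −2·(-12 − (-2)) = 20
  + (-4) · |4 -2; 2 -2| = (-4)·(-8 − (-4)) = 16
Sum: (-16) + (20) + (16) = 20

20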